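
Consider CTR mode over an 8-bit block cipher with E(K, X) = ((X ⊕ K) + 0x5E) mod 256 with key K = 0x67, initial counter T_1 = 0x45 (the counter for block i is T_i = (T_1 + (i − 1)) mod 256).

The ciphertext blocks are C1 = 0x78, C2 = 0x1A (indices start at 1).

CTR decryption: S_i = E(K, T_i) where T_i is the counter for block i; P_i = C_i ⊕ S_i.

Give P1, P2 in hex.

P1 = 0xF8, P2 = 0x65

P1: T = 0x45, S = E(K, T) = 0x80; 0x78 ⊕ 0x80 = 0xF8.
P2: T = 0x46, S = E(K, T) = 0x7F; 0x1A ⊕ 0x7F = 0x65.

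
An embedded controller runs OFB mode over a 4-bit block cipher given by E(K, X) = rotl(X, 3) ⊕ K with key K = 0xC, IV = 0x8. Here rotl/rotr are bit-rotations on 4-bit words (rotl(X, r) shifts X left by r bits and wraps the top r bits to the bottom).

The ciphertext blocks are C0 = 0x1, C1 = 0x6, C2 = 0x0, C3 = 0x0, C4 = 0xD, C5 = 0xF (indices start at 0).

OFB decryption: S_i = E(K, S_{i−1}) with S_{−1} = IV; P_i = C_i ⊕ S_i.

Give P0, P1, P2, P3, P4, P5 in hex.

P0: S = E(K, 0x8) = 0x8; 0x1 ⊕ 0x8 = 0x9.
P1: S = E(K, 0x8) = 0x8; 0x6 ⊕ 0x8 = 0xE.
P2: S = E(K, 0x8) = 0x8; 0x0 ⊕ 0x8 = 0x8.
P3: S = E(K, 0x8) = 0x8; 0x0 ⊕ 0x8 = 0x8.
P4: S = E(K, 0x8) = 0x8; 0xD ⊕ 0x8 = 0x5.
P5: S = E(K, 0x8) = 0x8; 0xF ⊕ 0x8 = 0x7.

P0 = 0x9, P1 = 0xE, P2 = 0x8, P3 = 0x8, P4 = 0x5, P5 = 0x7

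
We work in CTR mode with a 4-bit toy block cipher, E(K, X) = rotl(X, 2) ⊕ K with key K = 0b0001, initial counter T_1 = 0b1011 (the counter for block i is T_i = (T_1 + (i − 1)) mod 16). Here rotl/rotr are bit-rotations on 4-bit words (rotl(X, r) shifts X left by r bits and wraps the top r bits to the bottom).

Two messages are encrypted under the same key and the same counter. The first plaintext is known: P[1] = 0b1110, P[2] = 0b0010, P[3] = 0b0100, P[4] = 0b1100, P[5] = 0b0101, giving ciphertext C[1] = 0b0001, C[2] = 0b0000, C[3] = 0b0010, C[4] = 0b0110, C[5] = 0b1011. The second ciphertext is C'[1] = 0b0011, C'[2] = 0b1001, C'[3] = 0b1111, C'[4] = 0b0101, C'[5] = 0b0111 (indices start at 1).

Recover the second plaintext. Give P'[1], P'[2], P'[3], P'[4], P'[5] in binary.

In CTR with a reused counter, both messages share the same keystream S_i, so C_i ⊕ C'_i = P_i ⊕ P'_i and thus P'_i = P_i ⊕ C_i ⊕ C'_i.
P'[1]: 0b1110 ⊕ 0b0001 ⊕ 0b0011 = 0b1100.
P'[2]: 0b0010 ⊕ 0b0000 ⊕ 0b1001 = 0b1011.
P'[3]: 0b0100 ⊕ 0b0010 ⊕ 0b1111 = 0b1001.
P'[4]: 0b1100 ⊕ 0b0110 ⊕ 0b0101 = 0b1111.
P'[5]: 0b0101 ⊕ 0b1011 ⊕ 0b0111 = 0b1001.

P'[1] = 0b1100, P'[2] = 0b1011, P'[3] = 0b1001, P'[4] = 0b1111, P'[5] = 0b1001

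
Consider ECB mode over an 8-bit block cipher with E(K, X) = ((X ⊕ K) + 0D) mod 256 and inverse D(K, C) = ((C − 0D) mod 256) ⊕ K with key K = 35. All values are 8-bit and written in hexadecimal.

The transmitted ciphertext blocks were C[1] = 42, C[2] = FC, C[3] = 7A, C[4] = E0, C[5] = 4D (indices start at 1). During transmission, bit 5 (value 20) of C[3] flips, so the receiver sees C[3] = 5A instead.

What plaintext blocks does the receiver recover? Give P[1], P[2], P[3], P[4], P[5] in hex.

P[1] = 00, P[2] = DA, P[3] = 78, P[4] = E6, P[5] = 75

ECB decryption: P_i = D(K, C_i).
Only C[3] changed, to 5A. In ECB, a change in C_i affects only P_i. Decrypting the received ciphertext:
P[1]: D(K, 42) = 00.
P[2]: D(K, FC) = DA.
P[3]: D(K, 5A) = 78.
P[4]: D(K, E0) = E6.
P[5]: D(K, 4D) = 75.
Blocks that differ from the original plaintext: P[3].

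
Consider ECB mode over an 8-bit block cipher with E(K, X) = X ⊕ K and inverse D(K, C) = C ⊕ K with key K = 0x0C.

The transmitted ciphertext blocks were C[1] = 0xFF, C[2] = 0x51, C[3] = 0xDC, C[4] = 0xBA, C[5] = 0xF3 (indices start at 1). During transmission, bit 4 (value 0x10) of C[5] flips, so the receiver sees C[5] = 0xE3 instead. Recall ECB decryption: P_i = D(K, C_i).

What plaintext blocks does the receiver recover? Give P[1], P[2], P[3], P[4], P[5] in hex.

Only C[5] changed, to 0xE3. In ECB, a change in C_i affects only P_i. Decrypting the received ciphertext:
P[1]: D(K, 0xFF) = 0xF3.
P[2]: D(K, 0x51) = 0x5D.
P[3]: D(K, 0xDC) = 0xD0.
P[4]: D(K, 0xBA) = 0xB6.
P[5]: D(K, 0xE3) = 0xEF.
Blocks that differ from the original plaintext: P[5].

P[1] = 0xF3, P[2] = 0x5D, P[3] = 0xD0, P[4] = 0xB6, P[5] = 0xEF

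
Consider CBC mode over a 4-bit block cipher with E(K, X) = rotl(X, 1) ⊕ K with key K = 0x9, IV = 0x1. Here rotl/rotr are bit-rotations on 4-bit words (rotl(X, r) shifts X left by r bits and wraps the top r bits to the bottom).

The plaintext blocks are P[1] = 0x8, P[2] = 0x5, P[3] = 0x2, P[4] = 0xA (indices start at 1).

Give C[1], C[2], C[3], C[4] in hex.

CBC encryption: C_i = E(K, P_i ⊕ C_{i−1}), with C_{0} = IV.
C[1]: P[1] ⊕ 0x1 = 0x9; E(K, 0x9) = 0xA.
C[2]: P[2] ⊕ 0xA = 0xF; E(K, 0xF) = 0x6.
C[3]: P[3] ⊕ 0x6 = 0x4; E(K, 0x4) = 0x1.
C[4]: P[4] ⊕ 0x1 = 0xB; E(K, 0xB) = 0xE.

C[1] = 0xA, C[2] = 0x6, C[3] = 0x1, C[4] = 0xE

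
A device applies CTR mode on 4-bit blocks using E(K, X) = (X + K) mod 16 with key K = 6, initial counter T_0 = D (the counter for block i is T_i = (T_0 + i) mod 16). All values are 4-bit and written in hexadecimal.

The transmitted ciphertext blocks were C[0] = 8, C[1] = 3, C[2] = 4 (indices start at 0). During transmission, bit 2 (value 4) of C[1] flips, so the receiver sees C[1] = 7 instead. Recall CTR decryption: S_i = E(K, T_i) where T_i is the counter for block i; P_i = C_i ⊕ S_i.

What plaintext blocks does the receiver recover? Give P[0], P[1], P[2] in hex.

P[0] = B, P[1] = 3, P[2] = 1

Only C[1] changed, to 7. In CTR, a change in C_i flips the same bit in P_i only; the keystream is unaffected. Decrypting the received ciphertext:
P[0]: T = D, S = E(K, T) = 3; 8 ⊕ 3 = B.
P[1]: T = E, S = E(K, T) = 4; 7 ⊕ 4 = 3.
P[2]: T = F, S = E(K, T) = 5; 4 ⊕ 5 = 1.
Blocks that differ from the original plaintext: P[1].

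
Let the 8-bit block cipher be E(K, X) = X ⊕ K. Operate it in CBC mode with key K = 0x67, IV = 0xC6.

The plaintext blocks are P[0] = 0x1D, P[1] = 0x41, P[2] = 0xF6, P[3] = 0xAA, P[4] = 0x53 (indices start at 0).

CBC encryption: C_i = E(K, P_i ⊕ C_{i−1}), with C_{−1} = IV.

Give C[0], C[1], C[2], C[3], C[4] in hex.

C[0]: P[0] ⊕ 0xC6 = 0xDB; E(K, 0xDB) = 0xBC.
C[1]: P[1] ⊕ 0xBC = 0xFD; E(K, 0xFD) = 0x9A.
C[2]: P[2] ⊕ 0x9A = 0x6C; E(K, 0x6C) = 0x0B.
C[3]: P[3] ⊕ 0x0B = 0xA1; E(K, 0xA1) = 0xC6.
C[4]: P[4] ⊕ 0xC6 = 0x95; E(K, 0x95) = 0xF2.

C[0] = 0xBC, C[1] = 0x9A, C[2] = 0x0B, C[3] = 0xC6, C[4] = 0xF2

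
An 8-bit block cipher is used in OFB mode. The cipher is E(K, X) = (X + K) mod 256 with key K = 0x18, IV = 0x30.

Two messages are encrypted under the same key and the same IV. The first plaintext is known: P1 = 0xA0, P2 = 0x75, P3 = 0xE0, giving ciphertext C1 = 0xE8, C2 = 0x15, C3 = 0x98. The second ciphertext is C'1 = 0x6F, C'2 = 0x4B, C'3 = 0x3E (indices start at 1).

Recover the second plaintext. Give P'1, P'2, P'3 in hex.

P'1 = 0x27, P'2 = 0x2B, P'3 = 0x46

In OFB with a reused IV, both messages share the same keystream S_i, so C_i ⊕ C'_i = P_i ⊕ P'_i and thus P'_i = P_i ⊕ C_i ⊕ C'_i.
P'1: 0xA0 ⊕ 0xE8 ⊕ 0x6F = 0x27.
P'2: 0x75 ⊕ 0x15 ⊕ 0x4B = 0x2B.
P'3: 0xE0 ⊕ 0x98 ⊕ 0x3E = 0x46.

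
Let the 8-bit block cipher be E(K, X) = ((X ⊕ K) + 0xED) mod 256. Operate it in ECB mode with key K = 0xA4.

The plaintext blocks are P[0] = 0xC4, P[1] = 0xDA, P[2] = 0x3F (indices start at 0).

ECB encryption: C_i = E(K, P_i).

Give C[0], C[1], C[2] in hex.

C[0]: E(K, 0xC4) = 0x4D.
C[1]: E(K, 0xDA) = 0x6B.
C[2]: E(K, 0x3F) = 0x88.

C[0] = 0x4D, C[1] = 0x6B, C[2] = 0x88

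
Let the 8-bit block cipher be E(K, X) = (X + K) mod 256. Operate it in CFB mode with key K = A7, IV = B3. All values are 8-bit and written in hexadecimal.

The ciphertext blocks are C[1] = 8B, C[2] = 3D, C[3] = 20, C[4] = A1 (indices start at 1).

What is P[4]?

CFB decryption: P_i = C_i ⊕ E(K, C_{i−1}), with C_{0} = IV.
P[4]: E(K, 20) = C7; A1 ⊕ C7 = 66.

P[4] = 66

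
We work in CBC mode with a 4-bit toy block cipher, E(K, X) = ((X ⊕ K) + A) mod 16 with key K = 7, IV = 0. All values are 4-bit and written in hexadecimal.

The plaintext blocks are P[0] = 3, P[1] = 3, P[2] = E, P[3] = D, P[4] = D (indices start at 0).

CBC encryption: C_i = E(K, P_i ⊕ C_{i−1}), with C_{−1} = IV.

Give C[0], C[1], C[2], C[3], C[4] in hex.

C[0]: P[0] ⊕ 0 = 3; E(K, 3) = E.
C[1]: P[1] ⊕ E = D; E(K, D) = 4.
C[2]: P[2] ⊕ 4 = A; E(K, A) = 7.
C[3]: P[3] ⊕ 7 = A; E(K, A) = 7.
C[4]: P[4] ⊕ 7 = A; E(K, A) = 7.

C[0] = E, C[1] = 4, C[2] = 7, C[3] = 7, C[4] = 7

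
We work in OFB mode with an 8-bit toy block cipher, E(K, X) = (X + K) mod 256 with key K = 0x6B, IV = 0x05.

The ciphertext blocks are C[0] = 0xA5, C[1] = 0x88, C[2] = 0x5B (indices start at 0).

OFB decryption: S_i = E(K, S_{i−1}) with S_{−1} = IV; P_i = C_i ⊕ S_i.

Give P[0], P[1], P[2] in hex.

P[0] = 0xD5, P[1] = 0x53, P[2] = 0x1D

P[0]: S = E(K, 0x05) = 0x70; 0xA5 ⊕ 0x70 = 0xD5.
P[1]: S = E(K, 0x70) = 0xDB; 0x88 ⊕ 0xDB = 0x53.
P[2]: S = E(K, 0xDB) = 0x46; 0x5B ⊕ 0x46 = 0x1D.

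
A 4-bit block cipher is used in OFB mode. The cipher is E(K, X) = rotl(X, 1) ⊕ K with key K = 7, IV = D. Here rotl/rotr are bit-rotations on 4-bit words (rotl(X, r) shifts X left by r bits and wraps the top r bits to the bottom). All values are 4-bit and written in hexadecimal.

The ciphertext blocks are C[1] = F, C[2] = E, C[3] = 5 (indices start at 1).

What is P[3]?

P[3] = F

OFB decryption: S_i = E(K, S_{i−1}) with S_{0} = IV; P_i = C_i ⊕ S_i.
P[1]: S = E(K, D) = C; F ⊕ C = 3.
P[2]: S = E(K, C) = E; E ⊕ E = 0.
P[3]: S = E(K, E) = A; 5 ⊕ A = F.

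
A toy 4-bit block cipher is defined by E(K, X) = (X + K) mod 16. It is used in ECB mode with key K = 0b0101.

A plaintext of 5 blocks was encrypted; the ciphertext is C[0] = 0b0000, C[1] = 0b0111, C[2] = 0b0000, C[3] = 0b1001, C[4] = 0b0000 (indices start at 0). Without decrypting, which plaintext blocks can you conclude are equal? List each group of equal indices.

ECB encrypts each block independently with the same key, so equal ciphertext blocks imply equal plaintext blocks.
C[0] = C[2] = C[4] = 0b0000, so P[0] = P[2] = P[4].

P[0] = P[2] = P[4]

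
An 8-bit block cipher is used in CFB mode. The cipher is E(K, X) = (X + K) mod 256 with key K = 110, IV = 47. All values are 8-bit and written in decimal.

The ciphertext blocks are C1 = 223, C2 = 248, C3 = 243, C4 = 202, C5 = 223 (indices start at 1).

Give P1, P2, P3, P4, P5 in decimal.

P1 = 66, P2 = 181, P3 = 149, P4 = 171, P5 = 231

CFB decryption: P_i = C_i ⊕ E(K, C_{i−1}), with C_{0} = IV.
P1: E(K, 47) = 157; 223 ⊕ 157 = 66.
P2: E(K, 223) = 77; 248 ⊕ 77 = 181.
P3: E(K, 248) = 102; 243 ⊕ 102 = 149.
P4: E(K, 243) = 97; 202 ⊕ 97 = 171.
P5: E(K, 202) = 56; 223 ⊕ 56 = 231.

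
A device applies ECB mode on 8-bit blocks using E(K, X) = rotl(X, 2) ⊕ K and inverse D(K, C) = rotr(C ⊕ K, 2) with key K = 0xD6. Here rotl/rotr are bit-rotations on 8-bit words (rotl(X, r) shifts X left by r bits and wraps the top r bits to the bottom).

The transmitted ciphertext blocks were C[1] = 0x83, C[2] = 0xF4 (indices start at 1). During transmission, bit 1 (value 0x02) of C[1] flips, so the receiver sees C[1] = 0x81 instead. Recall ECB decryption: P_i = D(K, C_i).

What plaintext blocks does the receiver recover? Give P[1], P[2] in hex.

Only C[1] changed, to 0x81. In ECB, a change in C_i affects only P_i. Decrypting the received ciphertext:
P[1]: D(K, 0x81) = 0xD5.
P[2]: D(K, 0xF4) = 0x88.
Blocks that differ from the original plaintext: P[1].

P[1] = 0xD5, P[2] = 0x88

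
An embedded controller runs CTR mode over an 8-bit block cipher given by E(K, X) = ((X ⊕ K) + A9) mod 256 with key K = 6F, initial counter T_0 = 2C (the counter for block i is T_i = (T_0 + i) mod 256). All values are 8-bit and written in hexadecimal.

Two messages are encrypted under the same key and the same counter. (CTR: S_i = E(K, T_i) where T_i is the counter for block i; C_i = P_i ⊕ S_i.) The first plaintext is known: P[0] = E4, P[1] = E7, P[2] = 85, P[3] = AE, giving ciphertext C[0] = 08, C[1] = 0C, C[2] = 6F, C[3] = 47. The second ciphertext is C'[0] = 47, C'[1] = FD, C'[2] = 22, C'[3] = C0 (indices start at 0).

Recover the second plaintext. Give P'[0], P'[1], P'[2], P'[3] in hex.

P'[0] = AB, P'[1] = 16, P'[2] = C8, P'[3] = 29

In CTR with a reused counter, both messages share the same keystream S_i, so C_i ⊕ C'_i = P_i ⊕ P'_i and thus P'_i = P_i ⊕ C_i ⊕ C'_i.
P'[0]: E4 ⊕ 08 ⊕ 47 = AB.
P'[1]: E7 ⊕ 0C ⊕ FD = 16.
P'[2]: 85 ⊕ 6F ⊕ 22 = C8.
P'[3]: AE ⊕ 47 ⊕ C0 = 29.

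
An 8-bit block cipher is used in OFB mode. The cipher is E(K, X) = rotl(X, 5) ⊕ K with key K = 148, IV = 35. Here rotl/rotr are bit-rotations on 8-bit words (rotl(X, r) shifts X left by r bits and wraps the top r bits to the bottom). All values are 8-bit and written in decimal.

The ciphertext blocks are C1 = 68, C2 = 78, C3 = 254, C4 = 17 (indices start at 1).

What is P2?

OFB decryption: S_i = E(K, S_{i−1}) with S_{0} = IV; P_i = C_i ⊕ S_i.
P1: S = E(K, 35) = 240; 68 ⊕ 240 = 180.
P2: S = E(K, 240) = 138; 78 ⊕ 138 = 196.

P2 = 196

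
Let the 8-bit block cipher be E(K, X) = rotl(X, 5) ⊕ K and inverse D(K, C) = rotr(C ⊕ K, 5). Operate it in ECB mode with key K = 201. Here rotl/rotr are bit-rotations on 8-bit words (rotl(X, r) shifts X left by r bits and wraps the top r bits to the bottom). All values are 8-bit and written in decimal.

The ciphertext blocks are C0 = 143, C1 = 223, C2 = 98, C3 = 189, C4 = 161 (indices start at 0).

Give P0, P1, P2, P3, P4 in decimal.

ECB decryption: P_i = D(K, C_i).
P0: D(K, 143) = 50.
P1: D(K, 223) = 176.
P2: D(K, 98) = 93.
P3: D(K, 189) = 163.
P4: D(K, 161) = 67.

P0 = 50, P1 = 176, P2 = 93, P3 = 163, P4 = 67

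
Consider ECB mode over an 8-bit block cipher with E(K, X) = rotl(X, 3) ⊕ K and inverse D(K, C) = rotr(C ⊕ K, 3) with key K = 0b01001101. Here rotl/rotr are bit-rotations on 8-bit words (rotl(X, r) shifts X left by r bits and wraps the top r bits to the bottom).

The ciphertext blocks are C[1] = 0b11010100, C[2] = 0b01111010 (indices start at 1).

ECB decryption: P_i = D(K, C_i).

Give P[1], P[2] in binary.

P[1] = 0b00110011, P[2] = 0b11100110

P[1]: D(K, 0b11010100) = 0b00110011.
P[2]: D(K, 0b01111010) = 0b11100110.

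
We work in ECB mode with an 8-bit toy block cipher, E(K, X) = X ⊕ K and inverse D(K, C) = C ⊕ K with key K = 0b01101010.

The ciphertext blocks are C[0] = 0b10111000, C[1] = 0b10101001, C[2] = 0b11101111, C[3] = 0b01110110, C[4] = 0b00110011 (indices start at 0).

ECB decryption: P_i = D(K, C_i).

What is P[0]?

P[0] = 0b11010010

P[0]: D(K, 0b10111000) = 0b11010010.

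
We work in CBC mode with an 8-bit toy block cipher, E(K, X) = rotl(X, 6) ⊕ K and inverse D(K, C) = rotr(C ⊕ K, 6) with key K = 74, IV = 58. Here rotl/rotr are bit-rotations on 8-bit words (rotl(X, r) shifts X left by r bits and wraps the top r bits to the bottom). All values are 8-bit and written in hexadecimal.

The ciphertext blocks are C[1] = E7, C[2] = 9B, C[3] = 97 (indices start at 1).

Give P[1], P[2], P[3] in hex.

P[1] = 16, P[2] = 58, P[3] = 14

CBC decryption: P_i = D(K, C_i) ⊕ C_{i−1}, with C_{0} = IV.
P[1]: D(K, E7) = 4E; 4E ⊕ 58 = 16.
P[2]: D(K, 9B) = BF; BF ⊕ E7 = 58.
P[3]: D(K, 97) = 8F; 8F ⊕ 9B = 14.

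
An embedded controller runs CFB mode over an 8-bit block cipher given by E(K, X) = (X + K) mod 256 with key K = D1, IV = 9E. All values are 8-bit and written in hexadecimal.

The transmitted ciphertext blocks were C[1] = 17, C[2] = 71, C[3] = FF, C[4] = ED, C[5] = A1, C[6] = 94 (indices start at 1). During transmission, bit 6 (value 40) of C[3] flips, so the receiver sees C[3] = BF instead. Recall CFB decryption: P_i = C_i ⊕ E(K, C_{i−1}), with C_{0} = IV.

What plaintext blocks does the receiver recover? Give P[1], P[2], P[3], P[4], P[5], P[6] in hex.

P[1] = 78, P[2] = 99, P[3] = FD, P[4] = 7D, P[5] = 1F, P[6] = E6

Only C[3] changed, to BF. In CFB, a change in C_i flips the same bit in P_i and garbles P_{i+1}. Decrypting the received ciphertext:
P[1]: E(K, 9E) = 6F; 17 ⊕ 6F = 78.
P[2]: E(K, 17) = E8; 71 ⊕ E8 = 99.
P[3]: E(K, 71) = 42; BF ⊕ 42 = FD.
P[4]: E(K, BF) = 90; ED ⊕ 90 = 7D.
P[5]: E(K, ED) = BE; A1 ⊕ BE = 1F.
P[6]: E(K, A1) = 72; 94 ⊕ 72 = E6.
Blocks that differ from the original plaintext: P[3], P[4].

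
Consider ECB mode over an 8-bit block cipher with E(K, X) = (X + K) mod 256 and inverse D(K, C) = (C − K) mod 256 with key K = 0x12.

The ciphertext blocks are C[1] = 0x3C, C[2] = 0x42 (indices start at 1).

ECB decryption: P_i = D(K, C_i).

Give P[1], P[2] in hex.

P[1] = 0x2A, P[2] = 0x30

P[1]: D(K, 0x3C) = 0x2A.
P[2]: D(K, 0x42) = 0x30.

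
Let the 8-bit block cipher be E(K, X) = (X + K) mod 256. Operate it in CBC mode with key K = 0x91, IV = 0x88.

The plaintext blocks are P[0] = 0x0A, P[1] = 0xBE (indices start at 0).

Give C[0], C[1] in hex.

CBC encryption: C_i = E(K, P_i ⊕ C_{i−1}), with C_{−1} = IV.
C[0]: P[0] ⊕ 0x88 = 0x82; E(K, 0x82) = 0x13.
C[1]: P[1] ⊕ 0x13 = 0xAD; E(K, 0xAD) = 0x3E.

C[0] = 0x13, C[1] = 0x3E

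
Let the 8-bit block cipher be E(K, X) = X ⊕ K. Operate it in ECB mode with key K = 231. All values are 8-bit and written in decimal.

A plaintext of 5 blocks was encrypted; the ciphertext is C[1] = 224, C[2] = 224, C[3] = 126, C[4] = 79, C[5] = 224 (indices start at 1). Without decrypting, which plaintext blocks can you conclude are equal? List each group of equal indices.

ECB encrypts each block independently with the same key, so equal ciphertext blocks imply equal plaintext blocks.
C[1] = C[2] = C[5] = 224, so P[1] = P[2] = P[5].

P[1] = P[2] = P[5]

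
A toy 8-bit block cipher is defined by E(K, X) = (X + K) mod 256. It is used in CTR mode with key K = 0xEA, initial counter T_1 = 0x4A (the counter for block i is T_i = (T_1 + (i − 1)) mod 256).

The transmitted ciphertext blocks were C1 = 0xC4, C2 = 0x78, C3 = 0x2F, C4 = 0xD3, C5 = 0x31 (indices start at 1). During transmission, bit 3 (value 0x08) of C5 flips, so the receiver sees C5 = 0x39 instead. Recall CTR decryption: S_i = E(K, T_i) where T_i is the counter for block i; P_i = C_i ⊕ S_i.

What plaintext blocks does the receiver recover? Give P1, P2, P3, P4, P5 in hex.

Only C5 changed, to 0x39. In CTR, a change in C_i flips the same bit in P_i only; the keystream is unaffected. Decrypting the received ciphertext:
P1: T = 0x4A, S = E(K, T) = 0x34; 0xC4 ⊕ 0x34 = 0xF0.
P2: T = 0x4B, S = E(K, T) = 0x35; 0x78 ⊕ 0x35 = 0x4D.
P3: T = 0x4C, S = E(K, T) = 0x36; 0x2F ⊕ 0x36 = 0x19.
P4: T = 0x4D, S = E(K, T) = 0x37; 0xD3 ⊕ 0x37 = 0xE4.
P5: T = 0x4E, S = E(K, T) = 0x38; 0x39 ⊕ 0x38 = 0x01.
Blocks that differ from the original plaintext: P5.

P1 = 0xF0, P2 = 0x4D, P3 = 0x19, P4 = 0xE4, P5 = 0x01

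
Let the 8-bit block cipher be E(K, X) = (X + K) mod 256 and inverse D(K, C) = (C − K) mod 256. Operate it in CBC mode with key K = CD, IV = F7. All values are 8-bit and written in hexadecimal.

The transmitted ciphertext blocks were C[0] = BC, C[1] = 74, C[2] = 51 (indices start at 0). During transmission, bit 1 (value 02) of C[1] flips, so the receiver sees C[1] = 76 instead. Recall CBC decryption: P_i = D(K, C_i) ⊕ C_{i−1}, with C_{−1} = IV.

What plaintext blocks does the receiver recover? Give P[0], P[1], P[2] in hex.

P[0] = 18, P[1] = 15, P[2] = F2

Only C[1] changed, to 76. In CBC, a change in C_i garbles P_i and flips the same bit in P_{i+1}. Decrypting the received ciphertext:
P[0]: D(K, BC) = EF; EF ⊕ F7 = 18.
P[1]: D(K, 76) = A9; A9 ⊕ BC = 15.
P[2]: D(K, 51) = 84; 84 ⊕ 76 = F2.
Blocks that differ from the original plaintext: P[1], P[2].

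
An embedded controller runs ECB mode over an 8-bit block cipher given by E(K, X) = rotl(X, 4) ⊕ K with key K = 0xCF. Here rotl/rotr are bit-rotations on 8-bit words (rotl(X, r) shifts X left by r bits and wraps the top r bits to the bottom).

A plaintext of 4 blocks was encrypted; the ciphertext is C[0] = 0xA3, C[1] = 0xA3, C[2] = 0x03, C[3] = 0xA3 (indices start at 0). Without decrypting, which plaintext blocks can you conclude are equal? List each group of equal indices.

ECB encrypts each block independently with the same key, so equal ciphertext blocks imply equal plaintext blocks.
C[0] = C[1] = C[3] = 0xA3, so P[0] = P[1] = P[3].

P[0] = P[1] = P[3]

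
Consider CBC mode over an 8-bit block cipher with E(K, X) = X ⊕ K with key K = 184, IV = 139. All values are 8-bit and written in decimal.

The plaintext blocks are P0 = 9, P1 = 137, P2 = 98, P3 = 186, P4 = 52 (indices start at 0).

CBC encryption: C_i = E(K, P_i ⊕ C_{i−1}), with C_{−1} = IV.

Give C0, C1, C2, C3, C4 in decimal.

C0: P0 ⊕ 139 = 130; E(K, 130) = 58.
C1: P1 ⊕ 58 = 179; E(K, 179) = 11.
C2: P2 ⊕ 11 = 105; E(K, 105) = 209.
C3: P3 ⊕ 209 = 107; E(K, 107) = 211.
C4: P4 ⊕ 211 = 231; E(K, 231) = 95.

C0 = 58, C1 = 11, C2 = 209, C3 = 211, C4 = 95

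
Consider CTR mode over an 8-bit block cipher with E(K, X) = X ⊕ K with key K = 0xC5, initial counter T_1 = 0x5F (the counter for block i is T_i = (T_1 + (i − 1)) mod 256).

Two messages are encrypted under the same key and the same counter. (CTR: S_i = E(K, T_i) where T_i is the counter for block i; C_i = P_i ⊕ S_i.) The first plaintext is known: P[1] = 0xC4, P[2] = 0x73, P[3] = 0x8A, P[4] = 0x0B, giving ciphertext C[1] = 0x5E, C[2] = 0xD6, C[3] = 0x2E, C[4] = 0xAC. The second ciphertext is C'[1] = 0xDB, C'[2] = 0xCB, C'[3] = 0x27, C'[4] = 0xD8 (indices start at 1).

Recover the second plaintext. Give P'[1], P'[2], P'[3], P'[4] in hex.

P'[1] = 0x41, P'[2] = 0x6E, P'[3] = 0x83, P'[4] = 0x7F

In CTR with a reused counter, both messages share the same keystream S_i, so C_i ⊕ C'_i = P_i ⊕ P'_i and thus P'_i = P_i ⊕ C_i ⊕ C'_i.
P'[1]: 0xC4 ⊕ 0x5E ⊕ 0xDB = 0x41.
P'[2]: 0x73 ⊕ 0xD6 ⊕ 0xCB = 0x6E.
P'[3]: 0x8A ⊕ 0x2E ⊕ 0x27 = 0x83.
P'[4]: 0x0B ⊕ 0xAC ⊕ 0xD8 = 0x7F.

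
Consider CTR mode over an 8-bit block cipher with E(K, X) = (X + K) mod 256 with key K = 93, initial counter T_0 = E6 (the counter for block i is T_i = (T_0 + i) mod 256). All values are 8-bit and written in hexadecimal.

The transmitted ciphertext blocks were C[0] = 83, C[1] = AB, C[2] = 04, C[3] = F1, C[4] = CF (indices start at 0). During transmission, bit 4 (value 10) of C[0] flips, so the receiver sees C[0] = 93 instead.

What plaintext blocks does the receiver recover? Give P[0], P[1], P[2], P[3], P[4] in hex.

CTR decryption: S_i = E(K, T_i) where T_i is the counter for block i; P_i = C_i ⊕ S_i.
Only C[0] changed, to 93. In CTR, a change in C_i flips the same bit in P_i only; the keystream is unaffected. Decrypting the received ciphertext:
P[0]: T = E6, S = E(K, T) = 79; 93 ⊕ 79 = EA.
P[1]: T = E7, S = E(K, T) = 7A; AB ⊕ 7A = D1.
P[2]: T = E8, S = E(K, T) = 7B; 04 ⊕ 7B = 7F.
P[3]: T = E9, S = E(K, T) = 7C; F1 ⊕ 7C = 8D.
P[4]: T = EA, S = E(K, T) = 7D; CF ⊕ 7D = B2.
Blocks that differ from the original plaintext: P[0].

P[0] = EA, P[1] = D1, P[2] = 7F, P[3] = 8D, P[4] = B2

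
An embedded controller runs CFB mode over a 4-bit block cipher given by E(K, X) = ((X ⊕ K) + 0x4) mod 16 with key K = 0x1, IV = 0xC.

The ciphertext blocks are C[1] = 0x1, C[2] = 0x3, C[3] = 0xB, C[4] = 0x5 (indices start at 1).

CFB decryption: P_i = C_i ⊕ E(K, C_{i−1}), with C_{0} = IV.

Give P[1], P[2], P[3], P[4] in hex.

P[1]: E(K, 0xC) = 0x1; 0x1 ⊕ 0x1 = 0x0.
P[2]: E(K, 0x1) = 0x4; 0x3 ⊕ 0x4 = 0x7.
P[3]: E(K, 0x3) = 0x6; 0xB ⊕ 0x6 = 0xD.
P[4]: E(K, 0xB) = 0xE; 0x5 ⊕ 0xE = 0xB.

P[1] = 0x0, P[2] = 0x7, P[3] = 0xD, P[4] = 0xB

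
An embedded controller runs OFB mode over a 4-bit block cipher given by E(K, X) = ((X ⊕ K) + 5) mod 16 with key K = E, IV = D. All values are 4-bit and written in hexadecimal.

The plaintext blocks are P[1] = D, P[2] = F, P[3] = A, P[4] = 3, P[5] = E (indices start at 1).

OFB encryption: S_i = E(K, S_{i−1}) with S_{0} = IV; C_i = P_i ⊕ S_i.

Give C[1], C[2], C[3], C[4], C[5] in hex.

C[1]: S = E(K, D) = 8; D ⊕ 8 = 5.
C[2]: S = E(K, 8) = B; F ⊕ B = 4.
C[3]: S = E(K, B) = A; A ⊕ A = 0.
C[4]: S = E(K, A) = 9; 3 ⊕ 9 = A.
C[5]: S = E(K, 9) = C; E ⊕ C = 2.

C[1] = 5, C[2] = 4, C[3] = 0, C[4] = A, C[5] = 2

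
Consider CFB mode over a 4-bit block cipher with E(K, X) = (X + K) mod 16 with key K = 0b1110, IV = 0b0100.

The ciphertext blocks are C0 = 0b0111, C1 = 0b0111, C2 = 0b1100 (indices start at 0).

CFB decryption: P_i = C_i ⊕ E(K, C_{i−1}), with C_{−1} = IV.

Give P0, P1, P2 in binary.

P0: E(K, 0b0100) = 0b0010; 0b0111 ⊕ 0b0010 = 0b0101.
P1: E(K, 0b0111) = 0b0101; 0b0111 ⊕ 0b0101 = 0b0010.
P2: E(K, 0b0111) = 0b0101; 0b1100 ⊕ 0b0101 = 0b1001.

P0 = 0b0101, P1 = 0b0010, P2 = 0b1001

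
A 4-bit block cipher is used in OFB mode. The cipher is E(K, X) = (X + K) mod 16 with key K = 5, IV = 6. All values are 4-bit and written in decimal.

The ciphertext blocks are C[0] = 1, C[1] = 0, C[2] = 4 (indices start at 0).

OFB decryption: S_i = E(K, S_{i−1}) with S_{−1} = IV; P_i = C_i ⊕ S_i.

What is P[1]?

P[0]: S = E(K, 6) = 11; 1 ⊕ 11 = 10.
P[1]: S = E(K, 11) = 0; 0 ⊕ 0 = 0.

P[1] = 0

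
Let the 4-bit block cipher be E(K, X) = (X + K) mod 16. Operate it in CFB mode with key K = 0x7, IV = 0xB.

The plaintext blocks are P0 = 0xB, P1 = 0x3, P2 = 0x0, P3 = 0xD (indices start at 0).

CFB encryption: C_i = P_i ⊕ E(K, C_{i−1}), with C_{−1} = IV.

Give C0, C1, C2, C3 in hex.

C0 = 0x9, C1 = 0x3, C2 = 0xA, C3 = 0xC

C0: E(K, 0xB) = 0x2; 0xB ⊕ 0x2 = 0x9.
C1: E(K, 0x9) = 0x0; 0x3 ⊕ 0x0 = 0x3.
C2: E(K, 0x3) = 0xA; 0x0 ⊕ 0xA = 0xA.
C3: E(K, 0xA) = 0x1; 0xD ⊕ 0x1 = 0xC.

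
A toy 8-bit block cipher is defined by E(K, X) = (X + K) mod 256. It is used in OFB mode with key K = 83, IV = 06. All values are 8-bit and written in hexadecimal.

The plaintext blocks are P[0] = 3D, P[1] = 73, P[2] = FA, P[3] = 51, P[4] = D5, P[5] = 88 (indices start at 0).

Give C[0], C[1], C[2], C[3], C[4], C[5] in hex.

C[0] = B4, C[1] = 7F, C[2] = 75, C[3] = 43, C[4] = 40, C[5] = 90

OFB encryption: S_i = E(K, S_{i−1}) with S_{−1} = IV; C_i = P_i ⊕ S_i.
C[0]: S = E(K, 06) = 89; 3D ⊕ 89 = B4.
C[1]: S = E(K, 89) = 0C; 73 ⊕ 0C = 7F.
C[2]: S = E(K, 0C) = 8F; FA ⊕ 8F = 75.
C[3]: S = E(K, 8F) = 12; 51 ⊕ 12 = 43.
C[4]: S = E(K, 12) = 95; D5 ⊕ 95 = 40.
C[5]: S = E(K, 95) = 18; 88 ⊕ 18 = 90.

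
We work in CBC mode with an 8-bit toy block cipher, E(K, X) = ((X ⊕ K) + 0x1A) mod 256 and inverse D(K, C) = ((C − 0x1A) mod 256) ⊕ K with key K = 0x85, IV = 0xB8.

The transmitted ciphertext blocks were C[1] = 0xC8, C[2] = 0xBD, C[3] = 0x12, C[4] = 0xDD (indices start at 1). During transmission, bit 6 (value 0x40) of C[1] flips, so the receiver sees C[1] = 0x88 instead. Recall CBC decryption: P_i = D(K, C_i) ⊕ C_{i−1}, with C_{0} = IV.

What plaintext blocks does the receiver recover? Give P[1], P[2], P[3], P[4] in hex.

Only C[1] changed, to 0x88. In CBC, a change in C_i garbles P_i and flips the same bit in P_{i+1}. Decrypting the received ciphertext:
P[1]: D(K, 0x88) = 0xEB; 0xEB ⊕ 0xB8 = 0x53.
P[2]: D(K, 0xBD) = 0x26; 0x26 ⊕ 0x88 = 0xAE.
P[3]: D(K, 0x12) = 0x7D; 0x7D ⊕ 0xBD = 0xC0.
P[4]: D(K, 0xDD) = 0x46; 0x46 ⊕ 0x12 = 0x54.
Blocks that differ from the original plaintext: P[1], P[2].

P[1] = 0x53, P[2] = 0xAE, P[3] = 0xC0, P[4] = 0x54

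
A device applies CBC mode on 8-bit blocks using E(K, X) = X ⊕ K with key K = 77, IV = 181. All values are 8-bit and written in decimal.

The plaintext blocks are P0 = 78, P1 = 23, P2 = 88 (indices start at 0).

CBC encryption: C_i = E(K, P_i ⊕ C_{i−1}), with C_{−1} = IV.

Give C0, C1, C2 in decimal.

C0: P0 ⊕ 181 = 251; E(K, 251) = 182.
C1: P1 ⊕ 182 = 161; E(K, 161) = 236.
C2: P2 ⊕ 236 = 180; E(K, 180) = 249.

C0 = 182, C1 = 236, C2 = 249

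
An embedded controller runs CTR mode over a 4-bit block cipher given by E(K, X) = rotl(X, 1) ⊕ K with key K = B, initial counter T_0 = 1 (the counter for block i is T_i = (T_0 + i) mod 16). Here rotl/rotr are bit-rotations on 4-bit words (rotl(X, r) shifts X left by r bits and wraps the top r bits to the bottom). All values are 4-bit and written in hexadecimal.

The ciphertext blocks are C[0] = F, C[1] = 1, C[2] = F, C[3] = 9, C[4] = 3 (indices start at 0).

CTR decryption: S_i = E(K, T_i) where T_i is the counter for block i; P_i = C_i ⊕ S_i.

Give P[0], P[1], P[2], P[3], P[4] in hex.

P[0]: T = 1, S = E(K, T) = 9; F ⊕ 9 = 6.
P[1]: T = 2, S = E(K, T) = F; 1 ⊕ F = E.
P[2]: T = 3, S = E(K, T) = D; F ⊕ D = 2.
P[3]: T = 4, S = E(K, T) = 3; 9 ⊕ 3 = A.
P[4]: T = 5, S = E(K, T) = 1; 3 ⊕ 1 = 2.

P[0] = 6, P[1] = E, P[2] = 2, P[3] = A, P[4] = 2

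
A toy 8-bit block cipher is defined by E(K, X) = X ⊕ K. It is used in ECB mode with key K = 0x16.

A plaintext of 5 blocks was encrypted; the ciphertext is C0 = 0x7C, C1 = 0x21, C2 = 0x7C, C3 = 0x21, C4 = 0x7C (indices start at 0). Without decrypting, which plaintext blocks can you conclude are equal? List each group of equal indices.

P0 = P2 = P4; P1 = P3

ECB encrypts each block independently with the same key, so equal ciphertext blocks imply equal plaintext blocks.
C0 = C2 = C4 = 0x7C, so P0 = P2 = P4.
C1 = C3 = 0x21, so P1 = P3.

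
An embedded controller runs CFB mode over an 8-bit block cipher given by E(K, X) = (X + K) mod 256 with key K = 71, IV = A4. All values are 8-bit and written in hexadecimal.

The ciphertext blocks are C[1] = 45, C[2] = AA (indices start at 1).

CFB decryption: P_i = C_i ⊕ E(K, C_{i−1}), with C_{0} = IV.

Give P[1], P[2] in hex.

P[1]: E(K, A4) = 15; 45 ⊕ 15 = 50.
P[2]: E(K, 45) = B6; AA ⊕ B6 = 1C.

P[1] = 50, P[2] = 1C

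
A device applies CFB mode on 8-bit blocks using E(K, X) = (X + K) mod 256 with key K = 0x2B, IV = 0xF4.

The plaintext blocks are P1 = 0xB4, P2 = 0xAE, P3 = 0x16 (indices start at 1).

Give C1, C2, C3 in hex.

C1 = 0xAB, C2 = 0x78, C3 = 0xB5

CFB encryption: C_i = P_i ⊕ E(K, C_{i−1}), with C_{0} = IV.
C1: E(K, 0xF4) = 0x1F; 0xB4 ⊕ 0x1F = 0xAB.
C2: E(K, 0xAB) = 0xD6; 0xAE ⊕ 0xD6 = 0x78.
C3: E(K, 0x78) = 0xA3; 0x16 ⊕ 0xA3 = 0xB5.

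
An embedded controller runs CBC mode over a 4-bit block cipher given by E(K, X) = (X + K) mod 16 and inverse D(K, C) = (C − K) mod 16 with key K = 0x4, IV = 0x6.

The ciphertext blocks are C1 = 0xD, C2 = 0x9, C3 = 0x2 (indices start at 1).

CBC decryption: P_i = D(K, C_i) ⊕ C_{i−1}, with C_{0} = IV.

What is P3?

P3: D(K, 0x2) = 0xE; 0xE ⊕ 0x9 = 0x7.

P3 = 0x7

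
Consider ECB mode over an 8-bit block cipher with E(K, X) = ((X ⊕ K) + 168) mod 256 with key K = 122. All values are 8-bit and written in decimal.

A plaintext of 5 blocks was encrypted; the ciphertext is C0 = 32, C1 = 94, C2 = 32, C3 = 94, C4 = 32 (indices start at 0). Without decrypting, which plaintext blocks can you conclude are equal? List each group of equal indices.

ECB encrypts each block independently with the same key, so equal ciphertext blocks imply equal plaintext blocks.
C0 = C2 = C4 = 32, so P0 = P2 = P4.
C1 = C3 = 94, so P1 = P3.

P0 = P2 = P4; P1 = P3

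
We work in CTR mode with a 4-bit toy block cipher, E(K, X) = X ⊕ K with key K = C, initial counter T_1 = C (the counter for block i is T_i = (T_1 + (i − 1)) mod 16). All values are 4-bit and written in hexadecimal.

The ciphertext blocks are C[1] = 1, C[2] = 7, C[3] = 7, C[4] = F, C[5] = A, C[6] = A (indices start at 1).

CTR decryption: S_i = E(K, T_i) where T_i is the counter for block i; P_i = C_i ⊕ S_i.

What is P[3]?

P[3] = 5

P[3]: T = E, S = E(K, T) = 2; 7 ⊕ 2 = 5.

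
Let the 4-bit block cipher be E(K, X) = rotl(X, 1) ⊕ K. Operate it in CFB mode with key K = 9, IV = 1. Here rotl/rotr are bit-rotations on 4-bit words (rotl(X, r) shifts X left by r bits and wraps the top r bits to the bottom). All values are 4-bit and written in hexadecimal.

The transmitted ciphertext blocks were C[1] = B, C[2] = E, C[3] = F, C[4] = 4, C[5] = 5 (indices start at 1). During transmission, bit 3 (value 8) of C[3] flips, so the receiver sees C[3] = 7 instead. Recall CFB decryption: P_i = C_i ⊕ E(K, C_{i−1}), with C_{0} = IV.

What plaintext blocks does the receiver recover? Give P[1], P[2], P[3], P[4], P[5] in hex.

Only C[3] changed, to 7. In CFB, a change in C_i flips the same bit in P_i and garbles P_{i+1}. Decrypting the received ciphertext:
P[1]: E(K, 1) = B; B ⊕ B = 0.
P[2]: E(K, B) = E; E ⊕ E = 0.
P[3]: E(K, E) = 4; 7 ⊕ 4 = 3.
P[4]: E(K, 7) = 7; 4 ⊕ 7 = 3.
P[5]: E(K, 4) = 1; 5 ⊕ 1 = 4.
Blocks that differ from the original plaintext: P[3], P[4].

P[1] = 0, P[2] = 0, P[3] = 3, P[4] = 3, P[5] = 4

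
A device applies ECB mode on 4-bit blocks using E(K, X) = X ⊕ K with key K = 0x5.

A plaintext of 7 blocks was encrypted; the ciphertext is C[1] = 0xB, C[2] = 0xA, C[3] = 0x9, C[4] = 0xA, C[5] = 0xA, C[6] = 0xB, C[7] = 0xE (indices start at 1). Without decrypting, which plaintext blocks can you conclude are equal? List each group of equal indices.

P[1] = P[6]; P[2] = P[4] = P[5]

ECB encrypts each block independently with the same key, so equal ciphertext blocks imply equal plaintext blocks.
C[1] = C[6] = 0xB, so P[1] = P[6].
C[2] = C[4] = C[5] = 0xA, so P[2] = P[4] = P[5].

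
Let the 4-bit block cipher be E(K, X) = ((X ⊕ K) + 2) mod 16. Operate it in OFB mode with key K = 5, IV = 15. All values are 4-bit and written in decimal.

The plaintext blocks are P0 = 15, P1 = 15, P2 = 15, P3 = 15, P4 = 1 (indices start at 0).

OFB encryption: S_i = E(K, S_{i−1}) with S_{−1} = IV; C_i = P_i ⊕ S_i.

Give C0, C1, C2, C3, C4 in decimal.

C0 = 3, C1 = 4, C2 = 15, C3 = 8, C4 = 5

C0: S = E(K, 15) = 12; 15 ⊕ 12 = 3.
C1: S = E(K, 12) = 11; 15 ⊕ 11 = 4.
C2: S = E(K, 11) = 0; 15 ⊕ 0 = 15.
C3: S = E(K, 0) = 7; 15 ⊕ 7 = 8.
C4: S = E(K, 7) = 4; 1 ⊕ 4 = 5.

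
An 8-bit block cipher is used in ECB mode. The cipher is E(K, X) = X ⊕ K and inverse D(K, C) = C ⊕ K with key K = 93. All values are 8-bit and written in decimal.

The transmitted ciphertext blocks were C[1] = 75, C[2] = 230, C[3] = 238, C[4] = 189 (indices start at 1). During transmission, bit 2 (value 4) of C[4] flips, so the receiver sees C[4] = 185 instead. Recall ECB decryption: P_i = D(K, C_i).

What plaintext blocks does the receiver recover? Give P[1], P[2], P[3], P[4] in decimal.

Only C[4] changed, to 185. In ECB, a change in C_i affects only P_i. Decrypting the received ciphertext:
P[1]: D(K, 75) = 22.
P[2]: D(K, 230) = 187.
P[3]: D(K, 238) = 179.
P[4]: D(K, 185) = 228.
Blocks that differ from the original plaintext: P[4].

P[1] = 22, P[2] = 187, P[3] = 179, P[4] = 228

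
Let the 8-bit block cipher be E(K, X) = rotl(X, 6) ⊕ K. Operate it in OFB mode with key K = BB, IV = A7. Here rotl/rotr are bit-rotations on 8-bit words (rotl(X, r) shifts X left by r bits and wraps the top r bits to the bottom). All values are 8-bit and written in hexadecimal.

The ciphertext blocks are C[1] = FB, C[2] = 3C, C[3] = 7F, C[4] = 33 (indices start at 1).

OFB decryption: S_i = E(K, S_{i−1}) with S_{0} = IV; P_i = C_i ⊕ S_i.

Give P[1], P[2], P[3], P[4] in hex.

P[1]: S = E(K, A7) = 52; FB ⊕ 52 = A9.
P[2]: S = E(K, 52) = 2F; 3C ⊕ 2F = 13.
P[3]: S = E(K, 2F) = 70; 7F ⊕ 70 = 0F.
P[4]: S = E(K, 70) = A7; 33 ⊕ A7 = 94.

P[1] = A9, P[2] = 13, P[3] = 0F, P[4] = 94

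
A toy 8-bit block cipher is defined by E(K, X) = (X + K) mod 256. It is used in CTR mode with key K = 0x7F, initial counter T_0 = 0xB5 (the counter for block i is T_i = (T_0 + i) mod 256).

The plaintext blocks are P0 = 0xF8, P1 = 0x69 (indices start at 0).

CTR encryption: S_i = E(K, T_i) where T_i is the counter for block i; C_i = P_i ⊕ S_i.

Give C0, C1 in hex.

C0: T = 0xB5, S = E(K, T) = 0x34; 0xF8 ⊕ 0x34 = 0xCC.
C1: T = 0xB6, S = E(K, T) = 0x35; 0x69 ⊕ 0x35 = 0x5C.

C0 = 0xCC, C1 = 0x5C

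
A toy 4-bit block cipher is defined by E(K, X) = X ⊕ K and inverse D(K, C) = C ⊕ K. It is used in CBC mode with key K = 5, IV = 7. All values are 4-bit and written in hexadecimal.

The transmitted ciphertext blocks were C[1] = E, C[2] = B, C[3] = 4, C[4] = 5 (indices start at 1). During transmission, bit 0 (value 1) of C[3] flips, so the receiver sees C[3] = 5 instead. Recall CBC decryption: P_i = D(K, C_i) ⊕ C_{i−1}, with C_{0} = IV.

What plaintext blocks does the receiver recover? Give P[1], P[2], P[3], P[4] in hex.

Only C[3] changed, to 5. In CBC, a change in C_i garbles P_i and flips the same bit in P_{i+1}. Decrypting the received ciphertext:
P[1]: D(K, E) = B; B ⊕ 7 = C.
P[2]: D(K, B) = E; E ⊕ E = 0.
P[3]: D(K, 5) = 0; 0 ⊕ B = B.
P[4]: D(K, 5) = 0; 0 ⊕ 5 = 5.
Blocks that differ from the original plaintext: P[3], P[4].

P[1] = C, P[2] = 0, P[3] = B, P[4] = 5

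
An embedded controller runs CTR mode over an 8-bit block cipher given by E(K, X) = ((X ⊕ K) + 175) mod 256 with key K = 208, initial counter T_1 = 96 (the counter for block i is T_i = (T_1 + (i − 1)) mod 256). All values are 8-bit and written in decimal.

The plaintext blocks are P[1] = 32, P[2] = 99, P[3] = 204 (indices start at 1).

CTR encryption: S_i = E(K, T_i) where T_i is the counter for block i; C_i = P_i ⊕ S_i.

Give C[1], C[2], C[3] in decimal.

C[1]: T = 96, S = E(K, T) = 95; 32 ⊕ 95 = 127.
C[2]: T = 97, S = E(K, T) = 96; 99 ⊕ 96 = 3.
C[3]: T = 98, S = E(K, T) = 97; 204 ⊕ 97 = 173.

C[1] = 127, C[2] = 3, C[3] = 173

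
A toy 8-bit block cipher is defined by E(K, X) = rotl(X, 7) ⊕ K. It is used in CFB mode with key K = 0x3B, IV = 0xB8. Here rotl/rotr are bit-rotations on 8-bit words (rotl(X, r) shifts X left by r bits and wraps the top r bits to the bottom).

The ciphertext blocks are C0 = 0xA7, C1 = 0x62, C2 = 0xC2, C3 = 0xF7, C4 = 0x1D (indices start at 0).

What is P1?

P1 = 0x8A

CFB decryption: P_i = C_i ⊕ E(K, C_{i−1}), with C_{−1} = IV.
P1: E(K, 0xA7) = 0xE8; 0x62 ⊕ 0xE8 = 0x8A.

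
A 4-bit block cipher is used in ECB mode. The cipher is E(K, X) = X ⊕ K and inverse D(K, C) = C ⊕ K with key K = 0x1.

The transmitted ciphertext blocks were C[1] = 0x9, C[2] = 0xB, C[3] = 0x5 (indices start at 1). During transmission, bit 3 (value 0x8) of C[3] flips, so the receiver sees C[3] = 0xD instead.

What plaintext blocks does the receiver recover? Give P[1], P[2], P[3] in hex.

ECB decryption: P_i = D(K, C_i).
Only C[3] changed, to 0xD. In ECB, a change in C_i affects only P_i. Decrypting the received ciphertext:
P[1]: D(K, 0x9) = 0x8.
P[2]: D(K, 0xB) = 0xA.
P[3]: D(K, 0xD) = 0xC.
Blocks that differ from the original plaintext: P[3].

P[1] = 0x8, P[2] = 0xA, P[3] = 0xC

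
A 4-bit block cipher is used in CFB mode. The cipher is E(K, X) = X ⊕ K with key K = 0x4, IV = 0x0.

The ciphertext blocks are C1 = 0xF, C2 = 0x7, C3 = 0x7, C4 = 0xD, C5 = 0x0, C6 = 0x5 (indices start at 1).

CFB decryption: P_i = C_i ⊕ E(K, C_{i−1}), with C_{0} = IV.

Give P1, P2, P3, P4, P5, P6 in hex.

P1: E(K, 0x0) = 0x4; 0xF ⊕ 0x4 = 0xB.
P2: E(K, 0xF) = 0xB; 0x7 ⊕ 0xB = 0xC.
P3: E(K, 0x7) = 0x3; 0x7 ⊕ 0x3 = 0x4.
P4: E(K, 0x7) = 0x3; 0xD ⊕ 0x3 = 0xE.
P5: E(K, 0xD) = 0x9; 0x0 ⊕ 0x9 = 0x9.
P6: E(K, 0x0) = 0x4; 0x5 ⊕ 0x4 = 0x1.

P1 = 0xB, P2 = 0xC, P3 = 0x4, P4 = 0xE, P5 = 0x9, P6 = 0x1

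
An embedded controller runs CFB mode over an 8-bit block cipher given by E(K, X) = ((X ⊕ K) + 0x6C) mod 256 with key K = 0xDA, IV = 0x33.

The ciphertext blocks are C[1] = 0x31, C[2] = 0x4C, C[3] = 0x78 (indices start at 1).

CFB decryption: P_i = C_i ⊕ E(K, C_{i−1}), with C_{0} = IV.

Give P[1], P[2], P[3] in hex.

P[1] = 0x64, P[2] = 0x1B, P[3] = 0x7A

P[1]: E(K, 0x33) = 0x55; 0x31 ⊕ 0x55 = 0x64.
P[2]: E(K, 0x31) = 0x57; 0x4C ⊕ 0x57 = 0x1B.
P[3]: E(K, 0x4C) = 0x02; 0x78 ⊕ 0x02 = 0x7A.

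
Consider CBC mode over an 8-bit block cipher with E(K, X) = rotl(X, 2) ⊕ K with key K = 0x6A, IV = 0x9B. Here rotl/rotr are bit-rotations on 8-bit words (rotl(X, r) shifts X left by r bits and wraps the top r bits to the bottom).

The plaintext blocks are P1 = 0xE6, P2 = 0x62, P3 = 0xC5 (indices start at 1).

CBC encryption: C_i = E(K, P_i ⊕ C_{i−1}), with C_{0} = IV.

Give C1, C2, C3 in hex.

C1 = 0x9F, C2 = 0x9D, C3 = 0x0B

C1: P1 ⊕ 0x9B = 0x7D; E(K, 0x7D) = 0x9F.
C2: P2 ⊕ 0x9F = 0xFD; E(K, 0xFD) = 0x9D.
C3: P3 ⊕ 0x9D = 0x58; E(K, 0x58) = 0x0B.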